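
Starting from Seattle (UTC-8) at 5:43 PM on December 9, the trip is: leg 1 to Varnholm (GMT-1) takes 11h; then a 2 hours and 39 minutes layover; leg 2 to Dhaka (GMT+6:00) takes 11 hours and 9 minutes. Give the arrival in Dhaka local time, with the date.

8:31 AM on Dec 11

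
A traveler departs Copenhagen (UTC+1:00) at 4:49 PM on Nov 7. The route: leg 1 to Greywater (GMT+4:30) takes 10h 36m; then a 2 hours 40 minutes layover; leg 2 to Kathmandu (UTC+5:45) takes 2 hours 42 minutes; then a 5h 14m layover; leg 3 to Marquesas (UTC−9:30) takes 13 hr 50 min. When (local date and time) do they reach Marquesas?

5:21 PM on November 8

Convert departure to UTC: 4:49 PM − 1:00 = 3:49 PM UTC on Nov 7.
Add 10 hours 36 minutes leg 1 → 2:25 AM UTC (Nov 8).
Add 2 hours 40 minutes layover in Greywater → 5:05 AM UTC.
Add 2 hours 42 minutes leg 2 → 7:47 AM UTC.
Add 5 hours 14 minutes layover in Kathmandu → 1:01 PM UTC.
Add 13 hours 50 minutes leg 3 → 2:51 AM UTC (Nov 9).
Marquesas is UTC−9:30, so local arrival = 2:51 AM − 9:30 = 5:21 PM on Nov 8.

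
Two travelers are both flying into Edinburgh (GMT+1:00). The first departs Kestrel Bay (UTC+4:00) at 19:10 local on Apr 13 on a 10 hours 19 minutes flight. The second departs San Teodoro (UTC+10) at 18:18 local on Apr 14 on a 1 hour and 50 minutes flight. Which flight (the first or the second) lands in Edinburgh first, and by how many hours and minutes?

Flight 1 in UTC: 19:10 − 4:00 = 15:10 on Apr 13.
+10 hours 19 minutes → arrive 01:29 UTC on Apr 14.
Flight 2 in UTC: 18:18 − 10:00 = 08:18 on Apr 14.
+1 hour 50 minutes → arrive 10:08 UTC on Apr 14.
Flight 1 lands earlier by 8 hours 39 minutes.

the first, by 8 hours 39 minutes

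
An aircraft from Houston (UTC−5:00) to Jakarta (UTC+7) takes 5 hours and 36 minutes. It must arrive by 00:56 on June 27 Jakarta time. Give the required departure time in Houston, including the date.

Target arrival in UTC: 00:56 − 7:00 = 17:56 on Jun 26.
Subtract 5 hours and 36 minutes → departure 12:20 UTC on Jun 26.
Houston is UTC−5:00: 12:20 − 5:00 = 07:20 on Jun 26.

07:20 on June 26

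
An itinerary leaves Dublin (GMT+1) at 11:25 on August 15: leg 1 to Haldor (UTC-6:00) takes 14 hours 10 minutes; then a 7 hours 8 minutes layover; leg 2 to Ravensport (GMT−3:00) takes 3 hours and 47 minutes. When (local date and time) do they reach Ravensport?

Convert departure to UTC: 11:25 − 1:00 = 10:25 UTC on Aug 15.
Add 14 hours 10 minutes leg 1 → 00:35 UTC (Aug 16).
Add 7 hours 8 minutes layover in Haldor → 07:43 UTC.
Add 3 hours and 47 minutes leg 2 → 11:30 UTC.
Ravensport is UTC−3:00, so local arrival = 11:30 − 3:00 = 08:30 on Aug 16.

08:30 on August 16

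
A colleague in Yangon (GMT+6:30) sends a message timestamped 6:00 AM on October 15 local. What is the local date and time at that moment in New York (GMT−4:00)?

7:30 PM on October 14

In UTC: 6:00 AM − 6:30 = 11:30 PM on Oct 14.
New York is UTC−4:00: 11:30 PM − 4:00 = 7:30 PM on Oct 14.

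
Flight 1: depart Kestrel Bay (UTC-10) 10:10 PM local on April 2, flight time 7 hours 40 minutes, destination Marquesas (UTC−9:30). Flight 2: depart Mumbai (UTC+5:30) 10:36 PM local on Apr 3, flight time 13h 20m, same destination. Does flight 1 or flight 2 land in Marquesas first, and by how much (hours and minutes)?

the first, by 14 hours 36 minutes

Flight 1 in UTC: 10:10 PM + 10:00 = 8:10 AM on Apr 3.
+7 hours and 40 minutes → arrive 3:50 PM UTC on Apr 3.
Flight 2 in UTC: 10:36 PM − 5:30 = 5:06 PM on Apr 3.
+13 hours 20 minutes → arrive 6:26 AM UTC on Apr 4.
Flight 1 lands earlier by 14 hours 36 minutes.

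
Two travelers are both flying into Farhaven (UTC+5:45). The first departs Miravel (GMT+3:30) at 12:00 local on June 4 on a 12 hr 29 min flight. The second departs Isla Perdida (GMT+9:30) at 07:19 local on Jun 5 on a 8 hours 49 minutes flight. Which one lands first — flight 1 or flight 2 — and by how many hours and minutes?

the first, by 9 hours 39 minutes

Flight 1 in UTC: 12:00 − 3:30 = 08:30 on Jun 4.
+12 hours and 29 minutes → arrive 20:59 UTC on Jun 4.
Flight 2 in UTC: 07:19 − 9:30 = 21:49 on Jun 4.
+8 hours 49 minutes → arrive 06:38 UTC on Jun 5.
Flight 1 lands earlier by 9 hours 39 minutes.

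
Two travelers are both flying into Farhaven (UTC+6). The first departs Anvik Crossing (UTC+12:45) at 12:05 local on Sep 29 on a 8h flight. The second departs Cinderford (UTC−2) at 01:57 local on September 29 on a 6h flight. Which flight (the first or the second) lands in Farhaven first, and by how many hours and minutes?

the first, by 2 hours 37 minutes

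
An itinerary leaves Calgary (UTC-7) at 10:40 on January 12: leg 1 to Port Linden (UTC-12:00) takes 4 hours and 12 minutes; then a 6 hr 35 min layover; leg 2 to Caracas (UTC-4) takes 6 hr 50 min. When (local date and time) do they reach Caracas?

Convert departure to UTC: 10:40 + 7:00 = 17:40 UTC on Jan 12.
Add 4 hours and 12 minutes leg 1 → 21:52 UTC.
Add 6 hours and 35 minutes layover in Port Linden → 04:27 UTC (Jan 13).
Add 6 hours and 50 minutes leg 2 → 11:17 UTC.
Caracas is UTC−4:00, so local arrival = 11:17 − 4:00 = 07:17 on Jan 13.

07:17 on January 13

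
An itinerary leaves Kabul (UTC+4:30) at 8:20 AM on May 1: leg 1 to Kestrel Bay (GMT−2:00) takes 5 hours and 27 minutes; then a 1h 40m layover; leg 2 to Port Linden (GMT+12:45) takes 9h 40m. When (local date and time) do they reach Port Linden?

Convert departure to UTC: 8:20 AM − 4:30 = 3:50 AM UTC on May 1.
Add 5 hours 27 minutes leg 1 → 9:17 AM UTC.
Add 1 hour 40 minutes layover in Kestrel Bay → 10:57 AM UTC.
Add 9 hours and 40 minutes leg 2 → 8:37 PM UTC.
Port Linden is UTC+12:45, so local arrival = 8:37 PM + 12:45 = 9:22 AM on May 2.

9:22 AM on May 2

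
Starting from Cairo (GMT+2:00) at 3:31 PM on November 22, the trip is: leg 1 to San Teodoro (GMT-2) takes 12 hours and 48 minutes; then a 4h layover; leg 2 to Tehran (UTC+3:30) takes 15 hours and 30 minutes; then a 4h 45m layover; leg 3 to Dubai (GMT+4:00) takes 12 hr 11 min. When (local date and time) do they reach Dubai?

6:45 PM on November 24

Convert departure to UTC: 3:31 PM − 2:00 = 1:31 PM UTC on Nov 22.
Add 12 hours 48 minutes leg 1 → 2:19 AM UTC (Nov 23).
Add 4 hours layover in San Teodoro → 6:19 AM UTC.
Add 15 hours and 30 minutes leg 2 → 9:49 PM UTC.
Add 4 hours 45 minutes layover in Tehran → 2:34 AM UTC (Nov 24).
Add 12 hours 11 minutes leg 3 → 2:45 PM UTC.
Dubai is UTC+4:00, so local arrival = 2:45 PM + 4:00 = 6:45 PM on Nov 24.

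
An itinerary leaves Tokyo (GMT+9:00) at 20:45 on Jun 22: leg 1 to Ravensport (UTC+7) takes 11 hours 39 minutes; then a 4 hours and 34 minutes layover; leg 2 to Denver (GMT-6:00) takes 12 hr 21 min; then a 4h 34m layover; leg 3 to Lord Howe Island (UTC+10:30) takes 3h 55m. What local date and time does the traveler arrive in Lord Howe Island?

11:18 on Jun 24

Convert departure to UTC: 20:45 − 9:00 = 11:45 UTC on Jun 22.
Add 11 hours and 39 minutes leg 1 → 23:24 UTC.
Add 4 hours 34 minutes layover in Ravensport → 03:58 UTC (Jun 23).
Add 12 hours and 21 minutes leg 2 → 16:19 UTC.
Add 4 hours and 34 minutes layover in Denver → 20:53 UTC.
Add 3 hours 55 minutes leg 3 → 00:48 UTC (Jun 24).
Lord Howe Island is UTC+10:30, so local arrival = 00:48 + 10:30 = 11:18 on Jun 24.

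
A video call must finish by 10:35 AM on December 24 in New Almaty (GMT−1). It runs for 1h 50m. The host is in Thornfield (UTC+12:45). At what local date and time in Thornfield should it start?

Target end time in UTC: 10:35 AM + 1:00 = 11:35 AM on Dec 24.
Subtract 1 hour 50 minutes → start 9:45 AM UTC on Dec 24.
Thornfield is UTC+12:45: 9:45 AM + 12:45 = 10:30 PM on Dec 24.

10:30 PM on Dec 24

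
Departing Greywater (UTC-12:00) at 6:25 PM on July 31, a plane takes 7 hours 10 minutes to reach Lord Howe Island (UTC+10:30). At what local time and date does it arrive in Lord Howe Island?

Lord Howe Island is 22:30 ahead of Greywater.
After 7 hours 10 minutes it is 1:35 AM (Aug 1) in Greywater.
Shift by the zone difference: 1:35 AM + 22:30 = 12:05 AM on Aug 2 in Lord Howe Island.

12:05 AM on Aug 2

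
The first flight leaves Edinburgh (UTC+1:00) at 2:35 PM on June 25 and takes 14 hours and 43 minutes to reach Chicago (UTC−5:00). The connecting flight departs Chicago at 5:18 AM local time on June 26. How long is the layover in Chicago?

Convert departure to UTC: 2:35 PM − 1:00 = 1:35 PM UTC on Jun 25.
Add 14 hours and 43 minutes flight time → 4:18 AM UTC (Jun 26).
Chicago is UTC−5:00, so local arrival = 4:18 AM − 5:00 = 11:18 PM on Jun 25.
Layover = 5:18 AM − 11:18 PM (+1 day) = 6 hours.

6 hours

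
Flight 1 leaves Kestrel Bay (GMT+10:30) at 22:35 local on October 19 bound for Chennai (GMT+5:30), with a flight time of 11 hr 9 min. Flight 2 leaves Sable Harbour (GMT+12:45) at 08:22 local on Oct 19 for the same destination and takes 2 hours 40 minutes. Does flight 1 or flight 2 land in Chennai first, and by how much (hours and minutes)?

the second, by 24 hours 57 minutes

Flight 1 in UTC: 22:35 − 10:30 = 12:05 on Oct 19.
+11 hours and 9 minutes → arrive 23:14 UTC on Oct 19.
Flight 2 in UTC: 08:22 − 12:45 = 19:37 on Oct 18.
+2 hours and 40 minutes → arrive 22:17 UTC on Oct 18.
Flight 2 lands earlier by 24 hours 57 minutes.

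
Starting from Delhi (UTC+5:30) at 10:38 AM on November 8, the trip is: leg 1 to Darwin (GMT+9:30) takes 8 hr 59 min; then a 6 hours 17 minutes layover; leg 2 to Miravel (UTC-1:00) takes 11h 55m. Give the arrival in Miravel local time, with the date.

Convert departure to UTC: 10:38 AM − 5:30 = 5:08 AM UTC on Nov 8.
Add 8 hours 59 minutes leg 1 → 2:07 PM UTC.
Add 6 hours 17 minutes layover in Darwin → 8:24 PM UTC.
Add 11 hours 55 minutes leg 2 → 8:19 AM UTC (Nov 9).
Miravel is UTC−1:00, so local arrival = 8:19 AM − 1:00 = 7:19 AM on Nov 9.

7:19 AM on Nov 9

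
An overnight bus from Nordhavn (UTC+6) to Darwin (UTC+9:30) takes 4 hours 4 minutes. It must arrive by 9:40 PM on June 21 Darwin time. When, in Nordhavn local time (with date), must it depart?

Target arrival in UTC: 9:40 PM − 9:30 = 12:10 PM on Jun 21.
Subtract 4 hours 4 minutes → departure 8:06 AM UTC on Jun 21.
Nordhavn is UTC+6:00: 8:06 AM + 6:00 = 2:06 PM on Jun 21.

2:06 PM on June 21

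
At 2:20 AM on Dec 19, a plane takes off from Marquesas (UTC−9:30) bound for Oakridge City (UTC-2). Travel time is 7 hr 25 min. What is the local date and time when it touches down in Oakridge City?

Convert departure to UTC: 2:20 AM + 9:30 = 11:50 AM UTC on Dec 19.
Add 7 hours and 25 minutes travel time → 7:15 PM UTC.
Oakridge City is UTC−2:00, so local arrival = 7:15 PM − 2:00 = 5:15 PM on Dec 19.

5:15 PM on Dec 19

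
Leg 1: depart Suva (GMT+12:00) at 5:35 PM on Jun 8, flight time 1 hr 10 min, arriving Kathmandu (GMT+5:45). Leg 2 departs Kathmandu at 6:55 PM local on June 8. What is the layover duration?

6 hours 25 minutes

Convert departure to UTC: 5:35 PM − 12:00 = 5:35 AM UTC on Jun 8.
Add 1 hour 10 minutes flight time → 6:45 AM UTC.
Kathmandu is UTC+5:45, so local arrival = 6:45 AM + 5:45 = 12:30 PM on Jun 8.
Layover = 6:55 PM − 12:30 PM = 6 hours 25 minutes.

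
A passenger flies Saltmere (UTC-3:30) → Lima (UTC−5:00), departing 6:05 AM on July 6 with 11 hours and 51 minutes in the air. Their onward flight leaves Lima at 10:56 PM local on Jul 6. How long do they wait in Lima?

6 hours 30 minutes

Convert departure to UTC: 6:05 AM + 3:30 = 9:35 AM UTC on Jul 6.
Add 11 hours and 51 minutes flight time → 9:26 PM UTC.
Lima is UTC−5:00, so local arrival = 9:26 PM − 5:00 = 4:26 PM on Jul 6.
Layover = 10:56 PM − 4:26 PM = 6 hours 30 minutes.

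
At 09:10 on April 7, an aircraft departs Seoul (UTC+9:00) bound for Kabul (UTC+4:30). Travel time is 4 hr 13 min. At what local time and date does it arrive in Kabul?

Convert departure to UTC: 09:10 − 9:00 = 00:10 UTC on Apr 7.
Add 4 hours and 13 minutes travel time → 04:23 UTC.
Kabul is UTC+4:30, so local arrival = 04:23 + 4:30 = 08:53 on Apr 7.

08:53 on Apr 7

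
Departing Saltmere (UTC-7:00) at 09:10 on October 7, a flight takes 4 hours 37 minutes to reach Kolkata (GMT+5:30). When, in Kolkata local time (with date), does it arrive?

02:17 on October 8

Convert departure to UTC: 09:10 + 7:00 = 16:10 UTC on Oct 7.
Add 4 hours and 37 minutes travel time → 20:47 UTC.
Kolkata is UTC+5:30, so local arrival = 20:47 + 5:30 = 02:17 on Oct 8.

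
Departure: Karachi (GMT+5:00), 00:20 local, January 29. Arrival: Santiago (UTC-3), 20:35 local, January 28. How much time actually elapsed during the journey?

4 hours 15 minutes

Departure in UTC: 00:20 − 5:00 = 19:20 on Jan 28.
Arrival in UTC: 20:35 + 3:00 = 23:35 on Jan 28.
Elapsed = 23:35 − 19:20 = 4 hours 15 minutes.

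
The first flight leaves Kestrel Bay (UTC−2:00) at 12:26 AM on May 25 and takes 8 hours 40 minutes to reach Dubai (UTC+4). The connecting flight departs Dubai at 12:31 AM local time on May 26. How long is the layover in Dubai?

Convert departure to UTC: 12:26 AM + 2:00 = 2:26 AM UTC on May 25.
Add 8 hours and 40 minutes flight time → 11:06 AM UTC.
Dubai is UTC+4:00, so local arrival = 11:06 AM + 4:00 = 3:06 PM on May 25.
Layover = 12:31 AM − 3:06 PM (+1 day) = 9 hours 25 minutes.

9 hours 25 minutes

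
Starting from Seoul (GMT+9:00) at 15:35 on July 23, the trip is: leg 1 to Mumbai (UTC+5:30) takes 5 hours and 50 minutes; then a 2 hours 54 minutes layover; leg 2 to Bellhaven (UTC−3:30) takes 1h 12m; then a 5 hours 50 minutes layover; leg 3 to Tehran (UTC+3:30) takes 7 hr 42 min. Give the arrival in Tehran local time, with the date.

09:33 on Jul 24

Convert departure to UTC: 15:35 − 9:00 = 06:35 UTC on Jul 23.
Add 5 hours and 50 minutes leg 1 → 12:25 UTC.
Add 2 hours and 54 minutes layover in Mumbai → 15:19 UTC.
Add 1 hour 12 minutes leg 2 → 16:31 UTC.
Add 5 hours and 50 minutes layover in Bellhaven → 22:21 UTC.
Add 7 hours and 42 minutes leg 3 → 06:03 UTC (Jul 24).
Tehran is UTC+3:30, so local arrival = 06:03 + 3:30 = 09:33 on Jul 24.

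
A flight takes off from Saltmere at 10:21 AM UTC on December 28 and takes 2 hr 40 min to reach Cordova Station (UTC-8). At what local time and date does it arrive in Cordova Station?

5:01 AM on December 28

Departure is given in UTC: 10:21 AM on Dec 28.
Add 2 hours and 40 minutes → 1:01 PM UTC.
Cordova Station is UTC−8:00: 1:01 PM − 8:00 = 5:01 AM on Dec 28.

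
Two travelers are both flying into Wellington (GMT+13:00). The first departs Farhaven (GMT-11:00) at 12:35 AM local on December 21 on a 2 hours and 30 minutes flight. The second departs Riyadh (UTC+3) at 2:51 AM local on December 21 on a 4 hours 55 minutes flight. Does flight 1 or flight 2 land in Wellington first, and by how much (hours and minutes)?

Flight 1 in UTC: 12:35 AM + 11:00 = 11:35 AM on Dec 21.
+2 hours 30 minutes → arrive 2:05 PM UTC on Dec 21.
Flight 2 in UTC: 2:51 AM − 3:00 = 11:51 PM on Dec 20.
+4 hours 55 minutes → arrive 4:46 AM UTC on Dec 21.
Flight 2 lands earlier by 9 hours 19 minutes.

the second, by 9 hours 19 minutes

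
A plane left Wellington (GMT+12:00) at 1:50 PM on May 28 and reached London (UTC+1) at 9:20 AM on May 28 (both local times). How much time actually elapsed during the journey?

Departure in UTC: 1:50 PM − 12:00 = 1:50 AM on May 28.
Arrival in UTC: 9:20 AM − 1:00 = 8:20 AM on May 28.
Elapsed = 8:20 AM − 1:50 AM = 6 hours 30 minutes.

6 hours 30 minutes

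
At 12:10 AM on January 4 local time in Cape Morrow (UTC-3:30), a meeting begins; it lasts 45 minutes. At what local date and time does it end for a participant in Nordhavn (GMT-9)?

7:25 PM on January 3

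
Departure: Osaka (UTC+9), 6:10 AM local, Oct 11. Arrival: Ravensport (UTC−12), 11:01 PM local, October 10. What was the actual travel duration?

Departure in UTC: 6:10 AM − 9:00 = 9:10 PM on Oct 10.
Arrival in UTC: 11:01 PM + 12:00 = 11:01 AM on Oct 11.
Elapsed = 11:01 AM − 9:10 PM (+1 day) = 13 hours 51 minutes.

13 hours 51 minutes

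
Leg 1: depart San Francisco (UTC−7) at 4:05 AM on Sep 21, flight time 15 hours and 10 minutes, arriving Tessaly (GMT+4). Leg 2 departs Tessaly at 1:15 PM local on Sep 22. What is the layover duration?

7 hours

Convert departure to UTC: 4:05 AM + 7:00 = 11:05 AM UTC on Sep 21.
Add 15 hours and 10 minutes flight time → 2:15 AM UTC (Sep 22).
Tessaly is UTC+4:00, so local arrival = 2:15 AM + 4:00 = 6:15 AM on Sep 22.
Layover = 1:15 PM − 6:15 AM = 7 hours.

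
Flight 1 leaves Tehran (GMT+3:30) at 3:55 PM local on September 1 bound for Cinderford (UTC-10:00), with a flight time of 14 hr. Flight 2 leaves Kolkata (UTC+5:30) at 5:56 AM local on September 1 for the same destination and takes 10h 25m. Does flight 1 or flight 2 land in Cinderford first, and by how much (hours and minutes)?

Flight 1 in UTC: 3:55 PM − 3:30 = 12:25 PM on Sep 1.
+14 hours → arrive 2:25 AM UTC on Sep 2.
Flight 2 in UTC: 5:56 AM − 5:30 = 12:26 AM on Sep 1.
+10 hours 25 minutes → arrive 10:51 AM UTC on Sep 1.
Flight 2 lands earlier by 15 hours 34 minutes.

the second, by 15 hours 34 minutes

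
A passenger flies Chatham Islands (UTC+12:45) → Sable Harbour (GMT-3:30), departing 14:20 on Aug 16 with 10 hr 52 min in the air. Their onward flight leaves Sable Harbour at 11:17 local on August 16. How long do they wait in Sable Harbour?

2 hours 20 minutes

Convert departure to UTC: 14:20 − 12:45 = 01:35 UTC on Aug 16.
Add 10 hours and 52 minutes flight time → 12:27 UTC.
Sable Harbour is UTC−3:30, so local arrival = 12:27 − 3:30 = 08:57 on Aug 16.
Layover = 11:17 − 08:57 = 2 hours 20 minutes.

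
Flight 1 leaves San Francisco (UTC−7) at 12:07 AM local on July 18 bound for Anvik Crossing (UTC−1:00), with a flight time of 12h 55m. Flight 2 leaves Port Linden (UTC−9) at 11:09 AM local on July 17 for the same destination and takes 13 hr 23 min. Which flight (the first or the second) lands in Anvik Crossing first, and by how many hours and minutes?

the second, by 10 hours 30 minutes

Flight 1 in UTC: 12:07 AM + 7:00 = 7:07 AM on Jul 18.
+12 hours 55 minutes → arrive 8:02 PM UTC on Jul 18.
Flight 2 in UTC: 11:09 AM + 9:00 = 8:09 PM on Jul 17.
+13 hours and 23 minutes → arrive 9:32 AM UTC on Jul 18.
Flight 2 lands earlier by 10 hours 30 minutes.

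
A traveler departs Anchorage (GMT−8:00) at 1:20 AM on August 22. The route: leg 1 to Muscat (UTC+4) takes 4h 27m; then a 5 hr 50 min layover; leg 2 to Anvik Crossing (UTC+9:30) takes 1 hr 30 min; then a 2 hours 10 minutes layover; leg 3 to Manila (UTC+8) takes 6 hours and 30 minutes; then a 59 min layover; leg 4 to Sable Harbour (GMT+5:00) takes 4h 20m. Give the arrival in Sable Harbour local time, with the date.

Convert departure to UTC: 1:20 AM + 8:00 = 9:20 AM UTC on Aug 22.
Add 4 hours and 27 minutes leg 1 → 1:47 PM UTC.
Add 5 hours 50 minutes layover in Muscat → 7:37 PM UTC.
Add 1 hour 30 minutes leg 2 → 9:07 PM UTC.
Add 2 hours 10 minutes layover in Anvik Crossing → 11:17 PM UTC.
Add 6 hours and 30 minutes leg 3 → 5:47 AM UTC (Aug 23).
Add 59 minutes layover in Manila → 6:46 AM UTC.
Add 4 hours and 20 minutes leg 4 → 11:06 AM UTC.
Sable Harbour is UTC+5:00, so local arrival = 11:06 AM + 5:00 = 4:06 PM on Aug 23.

4:06 PM on August 23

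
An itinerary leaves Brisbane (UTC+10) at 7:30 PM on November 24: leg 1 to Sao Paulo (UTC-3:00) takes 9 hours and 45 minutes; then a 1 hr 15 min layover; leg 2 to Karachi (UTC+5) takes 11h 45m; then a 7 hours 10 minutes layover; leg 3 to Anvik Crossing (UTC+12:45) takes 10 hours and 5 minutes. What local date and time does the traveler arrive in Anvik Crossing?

2:15 PM on November 26

Convert departure to UTC: 7:30 PM − 10:00 = 9:30 AM UTC on Nov 24.
Add 9 hours 45 minutes leg 1 → 7:15 PM UTC.
Add 1 hour 15 minutes layover in Sao Paulo → 8:30 PM UTC.
Add 11 hours 45 minutes leg 2 → 8:15 AM UTC (Nov 25).
Add 7 hours 10 minutes layover in Karachi → 3:25 PM UTC.
Add 10 hours and 5 minutes leg 3 → 1:30 AM UTC (Nov 26).
Anvik Crossing is UTC+12:45, so local arrival = 1:30 AM + 12:45 = 2:15 PM on Nov 26.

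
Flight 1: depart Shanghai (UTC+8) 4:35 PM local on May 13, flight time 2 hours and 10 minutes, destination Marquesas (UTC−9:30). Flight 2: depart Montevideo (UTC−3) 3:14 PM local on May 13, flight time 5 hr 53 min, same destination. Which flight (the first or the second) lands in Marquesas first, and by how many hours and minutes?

Flight 1 in UTC: 4:35 PM − 8:00 = 8:35 AM on May 13.
+2 hours and 10 minutes → arrive 10:45 AM UTC on May 13.
Flight 2 in UTC: 3:14 PM + 3:00 = 6:14 PM on May 13.
+5 hours 53 minutes → arrive 12:07 AM UTC on May 14.
Flight 1 lands earlier by 13 hours 22 minutes.

the first, by 13 hours 22 minutes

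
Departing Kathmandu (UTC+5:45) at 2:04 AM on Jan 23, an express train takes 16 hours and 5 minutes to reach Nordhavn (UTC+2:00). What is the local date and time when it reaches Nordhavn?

Convert departure to UTC: 2:04 AM − 5:45 = 8:19 PM UTC on Jan 22.
Add 16 hours and 5 minutes travel time → 12:24 PM UTC (Jan 23).
Nordhavn is UTC+2:00, so local arrival = 12:24 PM + 2:00 = 2:24 PM on Jan 23.

2:24 PM on Jan 23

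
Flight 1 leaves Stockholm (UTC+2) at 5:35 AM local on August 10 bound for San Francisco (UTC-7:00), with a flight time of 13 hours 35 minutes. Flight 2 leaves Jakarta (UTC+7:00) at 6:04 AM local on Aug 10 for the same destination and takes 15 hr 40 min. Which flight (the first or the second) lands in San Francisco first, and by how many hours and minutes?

the second, by 2 hours 26 minutes

Flight 1 in UTC: 5:35 AM − 2:00 = 3:35 AM on Aug 10.
+13 hours and 35 minutes → arrive 5:10 PM UTC on Aug 10.
Flight 2 in UTC: 6:04 AM − 7:00 = 11:04 PM on Aug 9.
+15 hours 40 minutes → arrive 2:44 PM UTC on Aug 10.
Flight 2 lands earlier by 2 hours 26 minutes.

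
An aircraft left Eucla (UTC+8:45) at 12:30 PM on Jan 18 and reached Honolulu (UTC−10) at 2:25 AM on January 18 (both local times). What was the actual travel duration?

8 hours 40 minutes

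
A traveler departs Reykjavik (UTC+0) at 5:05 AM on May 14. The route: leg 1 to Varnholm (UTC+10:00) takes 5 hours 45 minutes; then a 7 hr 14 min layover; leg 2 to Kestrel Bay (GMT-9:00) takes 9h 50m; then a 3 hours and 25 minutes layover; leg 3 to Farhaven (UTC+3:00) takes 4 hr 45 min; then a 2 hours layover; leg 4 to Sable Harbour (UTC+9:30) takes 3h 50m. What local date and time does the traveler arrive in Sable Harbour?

3:24 AM on May 16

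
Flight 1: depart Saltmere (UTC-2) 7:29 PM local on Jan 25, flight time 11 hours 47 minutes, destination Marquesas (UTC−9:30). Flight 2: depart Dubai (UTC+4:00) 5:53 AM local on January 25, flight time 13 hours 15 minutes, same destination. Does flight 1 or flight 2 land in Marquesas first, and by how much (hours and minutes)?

the second, by 18 hours 8 minutes

Flight 1 in UTC: 7:29 PM + 2:00 = 9:29 PM on Jan 25.
+11 hours 47 minutes → arrive 9:16 AM UTC on Jan 26.
Flight 2 in UTC: 5:53 AM − 4:00 = 1:53 AM on Jan 25.
+13 hours 15 minutes → arrive 3:08 PM UTC on Jan 25.
Flight 2 lands earlier by 18 hours 8 minutes.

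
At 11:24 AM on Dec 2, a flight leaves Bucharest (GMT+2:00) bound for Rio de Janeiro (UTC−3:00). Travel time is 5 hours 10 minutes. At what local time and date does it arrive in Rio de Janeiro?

11:34 AM on Dec 2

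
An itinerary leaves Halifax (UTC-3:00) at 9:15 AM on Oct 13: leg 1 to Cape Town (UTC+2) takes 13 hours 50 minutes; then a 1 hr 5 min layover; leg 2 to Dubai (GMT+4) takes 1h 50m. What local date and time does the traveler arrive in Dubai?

9:00 AM on October 14

Convert departure to UTC: 9:15 AM + 3:00 = 12:15 PM UTC on Oct 13.
Add 13 hours 50 minutes leg 1 → 2:05 AM UTC (Oct 14).
Add 1 hour and 5 minutes layover in Cape Town → 3:10 AM UTC.
Add 1 hour 50 minutes leg 2 → 5:00 AM UTC.
Dubai is UTC+4:00, so local arrival = 5:00 AM + 4:00 = 9:00 AM on Oct 14.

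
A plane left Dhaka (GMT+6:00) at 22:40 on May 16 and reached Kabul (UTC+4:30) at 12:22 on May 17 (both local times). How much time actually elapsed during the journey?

Kabul is 1:30 behind Dhaka.
Clock-face elapsed time (ignoring zones) is 13 hours 42 minutes.
Actual elapsed = 13 hours 42 minutes + 1:30 = 15 hours 12 minutes.

15 hours 12 minutes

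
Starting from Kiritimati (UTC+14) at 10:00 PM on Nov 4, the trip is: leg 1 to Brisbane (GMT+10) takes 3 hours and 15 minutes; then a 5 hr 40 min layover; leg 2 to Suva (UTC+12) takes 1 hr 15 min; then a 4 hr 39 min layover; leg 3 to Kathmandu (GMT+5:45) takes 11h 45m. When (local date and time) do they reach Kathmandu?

4:19 PM on November 5

Convert departure to UTC: 10:00 PM − 14:00 = 8:00 AM UTC on Nov 4.
Add 3 hours 15 minutes leg 1 → 11:15 AM UTC.
Add 5 hours 40 minutes layover in Brisbane → 4:55 PM UTC.
Add 1 hour 15 minutes leg 2 → 6:10 PM UTC.
Add 4 hours and 39 minutes layover in Suva → 10:49 PM UTC.
Add 11 hours 45 minutes leg 3 → 10:34 AM UTC (Nov 5).
Kathmandu is UTC+5:45, so local arrival = 10:34 AM + 5:45 = 4:19 PM on Nov 5.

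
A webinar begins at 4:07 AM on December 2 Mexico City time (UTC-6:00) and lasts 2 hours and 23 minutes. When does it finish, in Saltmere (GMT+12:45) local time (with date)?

Saltmere is 18:45 ahead of Mexico City.
After 2 hours 23 minutes it is 6:30 AM in Mexico City.
Shift by the zone difference: 6:30 AM + 18:45 = 1:15 AM on Dec 3 in Saltmere.

1:15 AM on Dec 3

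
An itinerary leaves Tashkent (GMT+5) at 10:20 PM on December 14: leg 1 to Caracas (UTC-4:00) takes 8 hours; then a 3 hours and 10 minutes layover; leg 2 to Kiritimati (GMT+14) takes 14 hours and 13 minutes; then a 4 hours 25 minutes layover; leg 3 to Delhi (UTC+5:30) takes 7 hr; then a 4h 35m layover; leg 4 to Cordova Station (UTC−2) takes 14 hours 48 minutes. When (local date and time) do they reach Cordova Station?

Convert departure to UTC: 10:20 PM − 5:00 = 5:20 PM UTC on Dec 14.
Add 8 hours leg 1 → 1:20 AM UTC (Dec 15).
Add 3 hours and 10 minutes layover in Caracas → 4:30 AM UTC.
Add 14 hours and 13 minutes leg 2 → 6:43 PM UTC.
Add 4 hours and 25 minutes layover in Kiritimati → 11:08 PM UTC.
Add 7 hours leg 3 → 6:08 AM UTC (Dec 16).
Add 4 hours 35 minutes layover in Delhi → 10:43 AM UTC.
Add 14 hours 48 minutes leg 4 → 1:31 AM UTC (Dec 17).
Cordova Station is UTC−2:00, so local arrival = 1:31 AM − 2:00 = 11:31 PM on Dec 16.

11:31 PM on December 16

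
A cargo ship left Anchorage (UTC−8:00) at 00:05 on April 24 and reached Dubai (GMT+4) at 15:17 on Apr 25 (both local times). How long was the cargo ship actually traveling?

27 hours 12 minutes

Departure in UTC: 00:05 + 8:00 = 08:05 on Apr 24.
Arrival in UTC: 15:17 − 4:00 = 11:17 on Apr 25.
Elapsed = 11:17 − 08:05 (+1 day) = 27 hours 12 minutes.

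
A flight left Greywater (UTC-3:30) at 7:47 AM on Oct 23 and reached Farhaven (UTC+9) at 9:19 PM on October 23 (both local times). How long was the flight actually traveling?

Farhaven is 12:30 ahead of Greywater.
Clock-face elapsed time (ignoring zones) is 13 hours 32 minutes.
Actual elapsed = 13 hours 32 minutes − 12:30 = 1 hour 2 minutes.

1 hour 2 minutes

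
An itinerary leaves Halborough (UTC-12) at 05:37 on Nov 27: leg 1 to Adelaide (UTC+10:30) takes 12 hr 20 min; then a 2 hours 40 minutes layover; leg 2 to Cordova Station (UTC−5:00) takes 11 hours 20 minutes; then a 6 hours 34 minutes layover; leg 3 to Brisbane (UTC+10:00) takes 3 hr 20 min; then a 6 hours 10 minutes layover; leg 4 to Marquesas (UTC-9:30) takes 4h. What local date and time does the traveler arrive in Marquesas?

06:31 on November 29

Convert departure to UTC: 05:37 + 12:00 = 17:37 UTC on Nov 27.
Add 12 hours 20 minutes leg 1 → 05:57 UTC (Nov 28).
Add 2 hours 40 minutes layover in Adelaide → 08:37 UTC.
Add 11 hours 20 minutes leg 2 → 19:57 UTC.
Add 6 hours and 34 minutes layover in Cordova Station → 02:31 UTC (Nov 29).
Add 3 hours and 20 minutes leg 3 → 05:51 UTC.
Add 6 hours 10 minutes layover in Brisbane → 12:01 UTC.
Add 4 hours leg 4 → 16:01 UTC.
Marquesas is UTC−9:30, so local arrival = 16:01 − 9:30 = 06:31 on Nov 29.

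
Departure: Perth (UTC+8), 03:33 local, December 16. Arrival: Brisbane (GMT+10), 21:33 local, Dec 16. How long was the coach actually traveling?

16 hours

Departure in UTC: 03:33 − 8:00 = 19:33 on Dec 15.
Arrival in UTC: 21:33 − 10:00 = 11:33 on Dec 16.
Elapsed = 11:33 − 19:33 (+1 day) = 16 hours.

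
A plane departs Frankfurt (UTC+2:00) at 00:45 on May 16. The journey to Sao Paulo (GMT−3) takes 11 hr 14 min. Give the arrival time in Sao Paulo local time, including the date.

06:59 on May 16

Convert departure to UTC: 00:45 − 2:00 = 22:45 UTC on May 15.
Add 11 hours 14 minutes travel time → 09:59 UTC (May 16).
Sao Paulo is UTC−3:00, so local arrival = 09:59 − 3:00 = 06:59 on May 16.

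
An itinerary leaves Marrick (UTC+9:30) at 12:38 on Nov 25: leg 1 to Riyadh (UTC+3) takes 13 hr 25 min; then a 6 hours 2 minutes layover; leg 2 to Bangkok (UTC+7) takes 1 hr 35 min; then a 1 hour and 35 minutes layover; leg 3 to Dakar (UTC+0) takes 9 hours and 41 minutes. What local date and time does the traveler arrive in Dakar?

Convert departure to UTC: 12:38 − 9:30 = 03:08 UTC on Nov 25.
Add 13 hours and 25 minutes leg 1 → 16:33 UTC.
Add 6 hours 2 minutes layover in Riyadh → 22:35 UTC.
Add 1 hour 35 minutes leg 2 → 00:10 UTC (Nov 26).
Add 1 hour and 35 minutes layover in Bangkok → 01:45 UTC.
Add 9 hours 41 minutes leg 3 → 11:26 UTC.
Dakar is UTC+0, so local arrival is the same: 11:26 on Nov 26.

11:26 on Nov 26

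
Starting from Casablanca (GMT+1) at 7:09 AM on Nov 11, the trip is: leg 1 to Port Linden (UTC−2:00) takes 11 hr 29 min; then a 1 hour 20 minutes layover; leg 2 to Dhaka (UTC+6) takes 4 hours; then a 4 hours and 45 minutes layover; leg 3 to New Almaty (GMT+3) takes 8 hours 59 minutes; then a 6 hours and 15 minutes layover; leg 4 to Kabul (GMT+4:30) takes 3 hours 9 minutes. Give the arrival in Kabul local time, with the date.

Convert departure to UTC: 7:09 AM − 1:00 = 6:09 AM UTC on Nov 11.
Add 11 hours and 29 minutes leg 1 → 5:38 PM UTC.
Add 1 hour 20 minutes layover in Port Linden → 6:58 PM UTC.
Add 4 hours leg 2 → 10:58 PM UTC.
Add 4 hours 45 minutes layover in Dhaka → 3:43 AM UTC (Nov 12).
Add 8 hours 59 minutes leg 3 → 12:42 PM UTC.
Add 6 hours and 15 minutes layover in New Almaty → 6:57 PM UTC.
Add 3 hours and 9 minutes leg 4 → 10:06 PM UTC.
Kabul is UTC+4:30, so local arrival = 10:06 PM + 4:30 = 2:36 AM on Nov 13.

2:36 AM on November 13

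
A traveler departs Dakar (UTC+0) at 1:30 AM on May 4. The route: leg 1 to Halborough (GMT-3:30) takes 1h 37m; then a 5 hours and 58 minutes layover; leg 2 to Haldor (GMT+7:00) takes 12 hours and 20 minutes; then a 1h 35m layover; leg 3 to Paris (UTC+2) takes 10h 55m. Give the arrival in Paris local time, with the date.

Dakar is at UTC+0, so departure is already 1:30 AM UTC on May 4.
Add 1 hour 37 minutes leg 1 → 3:07 AM UTC.
Add 5 hours 58 minutes layover in Halborough → 9:05 AM UTC.
Add 12 hours and 20 minutes leg 2 → 9:25 PM UTC.
Add 1 hour and 35 minutes layover in Haldor → 11:00 PM UTC.
Add 10 hours and 55 minutes leg 3 → 9:55 AM UTC (May 5).
Paris is UTC+2:00, so local arrival = 9:55 AM + 2:00 = 11:55 AM on May 5.

11:55 AM on May 5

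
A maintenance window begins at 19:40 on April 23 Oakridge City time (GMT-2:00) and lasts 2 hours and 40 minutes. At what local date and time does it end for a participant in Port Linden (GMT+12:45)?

13:05 on Apr 24

Convert start to UTC: 19:40 + 2:00 = 21:40 UTC on Apr 23.
Add 2 hours and 40 minutes duration → 00:20 UTC (Apr 24).
Port Linden is UTC+12:45, so local end time = 00:20 + 12:45 = 13:05 on Apr 24.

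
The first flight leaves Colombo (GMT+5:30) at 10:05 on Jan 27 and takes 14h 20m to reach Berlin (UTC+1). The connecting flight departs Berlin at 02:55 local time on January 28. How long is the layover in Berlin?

Convert departure to UTC: 10:05 − 5:30 = 04:35 UTC on Jan 27.
Add 14 hours and 20 minutes flight time → 18:55 UTC.
Berlin is UTC+1:00, so local arrival = 18:55 + 1:00 = 19:55 on Jan 27.
Layover = 02:55 − 19:55 (+1 day) = 7 hours.

7 hours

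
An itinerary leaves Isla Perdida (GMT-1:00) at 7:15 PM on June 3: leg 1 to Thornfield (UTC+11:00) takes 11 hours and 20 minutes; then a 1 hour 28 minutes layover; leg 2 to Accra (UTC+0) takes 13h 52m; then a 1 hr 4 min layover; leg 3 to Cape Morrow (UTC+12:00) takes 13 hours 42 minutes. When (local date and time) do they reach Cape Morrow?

1:41 AM on June 6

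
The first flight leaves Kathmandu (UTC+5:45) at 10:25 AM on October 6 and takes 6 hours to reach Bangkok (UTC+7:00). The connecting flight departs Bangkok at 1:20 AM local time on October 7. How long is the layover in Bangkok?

7 hours 40 minutes

Convert departure to UTC: 10:25 AM − 5:45 = 4:40 AM UTC on Oct 6.
Add 6 hours flight time → 10:40 AM UTC.
Bangkok is UTC+7:00, so local arrival = 10:40 AM + 7:00 = 5:40 PM on Oct 6.
Layover = 1:20 AM − 5:40 PM (+1 day) = 7 hours 40 minutes.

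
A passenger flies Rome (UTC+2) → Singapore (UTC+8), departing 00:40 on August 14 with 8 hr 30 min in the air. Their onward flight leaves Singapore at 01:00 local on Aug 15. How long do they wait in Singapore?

9 hours 50 minutes

Convert departure to UTC: 00:40 − 2:00 = 22:40 UTC on Aug 13.
Add 8 hours 30 minutes flight time → 07:10 UTC (Aug 14).
Singapore is UTC+8:00, so local arrival = 07:10 + 8:00 = 15:10 on Aug 14.
Layover = 01:00 − 15:10 (+1 day) = 9 hours 50 minutes.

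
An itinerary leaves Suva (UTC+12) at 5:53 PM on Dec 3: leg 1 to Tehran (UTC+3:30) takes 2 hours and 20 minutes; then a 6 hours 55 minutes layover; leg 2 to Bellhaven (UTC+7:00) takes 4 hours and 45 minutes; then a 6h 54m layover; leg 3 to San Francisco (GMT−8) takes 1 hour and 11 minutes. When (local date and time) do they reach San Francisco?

7:58 PM on December 3

Convert departure to UTC: 5:53 PM − 12:00 = 5:53 AM UTC on Dec 3.
Add 2 hours 20 minutes leg 1 → 8:13 AM UTC.
Add 6 hours 55 minutes layover in Tehran → 3:08 PM UTC.
Add 4 hours 45 minutes leg 2 → 7:53 PM UTC.
Add 6 hours and 54 minutes layover in Bellhaven → 2:47 AM UTC (Dec 4).
Add 1 hour and 11 minutes leg 3 → 3:58 AM UTC.
San Francisco is UTC−8:00, so local arrival = 3:58 AM − 8:00 = 7:58 PM on Dec 3.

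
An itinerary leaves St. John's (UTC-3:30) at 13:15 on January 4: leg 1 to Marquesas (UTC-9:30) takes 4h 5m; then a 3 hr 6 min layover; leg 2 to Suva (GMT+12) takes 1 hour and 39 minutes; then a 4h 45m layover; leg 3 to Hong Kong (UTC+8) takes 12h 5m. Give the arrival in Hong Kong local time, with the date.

Convert departure to UTC: 13:15 + 3:30 = 16:45 UTC on Jan 4.
Add 4 hours 5 minutes leg 1 → 20:50 UTC.
Add 3 hours 6 minutes layover in Marquesas → 23:56 UTC.
Add 1 hour and 39 minutes leg 2 → 01:35 UTC (Jan 5).
Add 4 hours and 45 minutes layover in Suva → 06:20 UTC.
Add 12 hours and 5 minutes leg 3 → 18:25 UTC.
Hong Kong is UTC+8:00, so local arrival = 18:25 + 8:00 = 02:25 on Jan 6.

02:25 on Jan 6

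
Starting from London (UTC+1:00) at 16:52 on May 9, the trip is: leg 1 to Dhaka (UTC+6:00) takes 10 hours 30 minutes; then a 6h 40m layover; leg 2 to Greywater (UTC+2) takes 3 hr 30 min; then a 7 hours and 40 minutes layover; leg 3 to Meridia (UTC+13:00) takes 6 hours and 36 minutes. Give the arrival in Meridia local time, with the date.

Convert departure to UTC: 16:52 − 1:00 = 15:52 UTC on May 9.
Add 10 hours 30 minutes leg 1 → 02:22 UTC (May 10).
Add 6 hours and 40 minutes layover in Dhaka → 09:02 UTC.
Add 3 hours and 30 minutes leg 2 → 12:32 UTC.
Add 7 hours and 40 minutes layover in Greywater → 20:12 UTC.
Add 6 hours 36 minutes leg 3 → 02:48 UTC (May 11).
Meridia is UTC+13:00, so local arrival = 02:48 + 13:00 = 15:48 on May 11.

15:48 on May 11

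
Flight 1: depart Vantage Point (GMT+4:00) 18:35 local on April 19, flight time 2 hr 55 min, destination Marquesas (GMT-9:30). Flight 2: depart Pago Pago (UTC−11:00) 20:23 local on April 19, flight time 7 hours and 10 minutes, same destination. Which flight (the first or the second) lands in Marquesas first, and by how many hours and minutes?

the first, by 21 hours 3 minutes

Flight 1 in UTC: 18:35 − 4:00 = 14:35 on Apr 19.
+2 hours 55 minutes → arrive 17:30 UTC on Apr 19.
Flight 2 in UTC: 20:23 + 11:00 = 07:23 on Apr 20.
+7 hours and 10 minutes → arrive 14:33 UTC on Apr 20.
Flight 1 lands earlier by 21 hours 3 minutes.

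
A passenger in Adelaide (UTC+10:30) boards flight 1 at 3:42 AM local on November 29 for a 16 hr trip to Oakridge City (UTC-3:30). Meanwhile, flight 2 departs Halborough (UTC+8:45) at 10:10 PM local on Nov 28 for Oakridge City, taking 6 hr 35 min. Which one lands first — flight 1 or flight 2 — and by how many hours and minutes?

Flight 1 in UTC: 3:42 AM − 10:30 = 5:12 PM on Nov 28.
+16 hours → arrive 9:12 AM UTC on Nov 29.
Flight 2 in UTC: 10:10 PM − 8:45 = 1:25 PM on Nov 28.
+6 hours and 35 minutes → arrive 8:00 PM UTC on Nov 28.
Flight 2 lands earlier by 13 hours 12 minutes.

the second, by 13 hours 12 minutes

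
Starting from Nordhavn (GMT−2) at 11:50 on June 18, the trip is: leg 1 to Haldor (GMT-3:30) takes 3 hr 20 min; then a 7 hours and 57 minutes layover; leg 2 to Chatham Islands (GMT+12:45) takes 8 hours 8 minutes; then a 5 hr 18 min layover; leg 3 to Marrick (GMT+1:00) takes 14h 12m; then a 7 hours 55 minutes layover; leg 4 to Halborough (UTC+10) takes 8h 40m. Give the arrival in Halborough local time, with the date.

07:20 on June 21

Convert departure to UTC: 11:50 + 2:00 = 13:50 UTC on Jun 18.
Add 3 hours and 20 minutes leg 1 → 17:10 UTC.
Add 7 hours and 57 minutes layover in Haldor → 01:07 UTC (Jun 19).
Add 8 hours and 8 minutes leg 2 → 09:15 UTC.
Add 5 hours and 18 minutes layover in Chatham Islands → 14:33 UTC.
Add 14 hours and 12 minutes leg 3 → 04:45 UTC (Jun 20).
Add 7 hours 55 minutes layover in Marrick → 12:40 UTC.
Add 8 hours 40 minutes leg 4 → 21:20 UTC.
Halborough is UTC+10:00, so local arrival = 21:20 + 10:00 = 07:20 on Jun 21.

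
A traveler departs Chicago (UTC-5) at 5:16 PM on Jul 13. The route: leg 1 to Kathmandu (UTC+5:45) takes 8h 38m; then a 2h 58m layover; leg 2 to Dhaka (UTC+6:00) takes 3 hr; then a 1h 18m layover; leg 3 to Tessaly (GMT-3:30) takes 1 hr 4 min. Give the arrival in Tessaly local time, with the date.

11:44 AM on Jul 14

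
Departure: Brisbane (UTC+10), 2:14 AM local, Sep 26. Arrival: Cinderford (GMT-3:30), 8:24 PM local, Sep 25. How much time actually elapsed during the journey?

Departure in UTC: 2:14 AM − 10:00 = 4:14 PM on Sep 25.
Arrival in UTC: 8:24 PM + 3:30 = 11:54 PM on Sep 25.
Elapsed = 11:54 PM − 4:14 PM = 7 hours 40 minutes.

7 hours 40 minutes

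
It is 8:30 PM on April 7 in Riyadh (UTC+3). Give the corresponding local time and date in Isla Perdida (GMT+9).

Isla Perdida is 6:00 ahead of Riyadh.
Shift by the zone difference: 8:30 PM + 6:00 = 2:30 AM on Apr 8 in Isla Perdida.

2:30 AM on April 8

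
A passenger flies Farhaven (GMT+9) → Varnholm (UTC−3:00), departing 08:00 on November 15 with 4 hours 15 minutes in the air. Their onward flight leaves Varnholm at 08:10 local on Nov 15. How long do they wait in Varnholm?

7 hours 55 minutes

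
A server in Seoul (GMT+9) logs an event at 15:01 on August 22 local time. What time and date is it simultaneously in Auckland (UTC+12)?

18:01 on August 22

In UTC: 15:01 − 9:00 = 06:01 on Aug 22.
Auckland is UTC+12:00: 06:01 + 12:00 = 18:01 on Aug 22.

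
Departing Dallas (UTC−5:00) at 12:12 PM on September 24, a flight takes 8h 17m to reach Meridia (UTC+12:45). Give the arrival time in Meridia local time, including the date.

2:14 PM on Sep 25

Meridia is 17:45 ahead of Dallas.
After 8 hours 17 minutes it is 8:29 PM in Dallas.
Shift by the zone difference: 8:29 PM + 17:45 = 2:14 PM on Sep 25 in Meridia.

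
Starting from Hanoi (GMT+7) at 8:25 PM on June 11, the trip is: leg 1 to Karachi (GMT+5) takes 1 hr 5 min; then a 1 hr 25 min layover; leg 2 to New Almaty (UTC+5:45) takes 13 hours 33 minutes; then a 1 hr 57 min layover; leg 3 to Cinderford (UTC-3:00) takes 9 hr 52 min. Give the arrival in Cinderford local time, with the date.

Convert departure to UTC: 8:25 PM − 7:00 = 1:25 PM UTC on Jun 11.
Add 1 hour 5 minutes leg 1 → 2:30 PM UTC.
Add 1 hour and 25 minutes layover in Karachi → 3:55 PM UTC.
Add 13 hours 33 minutes leg 2 → 5:28 AM UTC (Jun 12).
Add 1 hour 57 minutes layover in New Almaty → 7:25 AM UTC.
Add 9 hours 52 minutes leg 3 → 5:17 PM UTC.
Cinderford is UTC−3:00, so local arrival = 5:17 PM − 3:00 = 2:17 PM on Jun 12.

2:17 PM on June 12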